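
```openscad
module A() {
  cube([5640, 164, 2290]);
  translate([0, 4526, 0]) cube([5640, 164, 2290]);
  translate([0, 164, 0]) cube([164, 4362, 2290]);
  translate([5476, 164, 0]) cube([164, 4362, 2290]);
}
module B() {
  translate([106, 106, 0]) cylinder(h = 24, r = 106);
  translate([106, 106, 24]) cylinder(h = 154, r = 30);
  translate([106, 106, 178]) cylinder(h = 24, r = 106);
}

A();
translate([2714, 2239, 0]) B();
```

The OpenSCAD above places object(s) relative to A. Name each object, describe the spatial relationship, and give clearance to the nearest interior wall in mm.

Clearances: x = 2550, y = 2075; minimum 2075 mm.

A is a house frame. B is a spool. The spool sits inside the house frame, centred. The clearance to the nearest interior wall is 2075 mm.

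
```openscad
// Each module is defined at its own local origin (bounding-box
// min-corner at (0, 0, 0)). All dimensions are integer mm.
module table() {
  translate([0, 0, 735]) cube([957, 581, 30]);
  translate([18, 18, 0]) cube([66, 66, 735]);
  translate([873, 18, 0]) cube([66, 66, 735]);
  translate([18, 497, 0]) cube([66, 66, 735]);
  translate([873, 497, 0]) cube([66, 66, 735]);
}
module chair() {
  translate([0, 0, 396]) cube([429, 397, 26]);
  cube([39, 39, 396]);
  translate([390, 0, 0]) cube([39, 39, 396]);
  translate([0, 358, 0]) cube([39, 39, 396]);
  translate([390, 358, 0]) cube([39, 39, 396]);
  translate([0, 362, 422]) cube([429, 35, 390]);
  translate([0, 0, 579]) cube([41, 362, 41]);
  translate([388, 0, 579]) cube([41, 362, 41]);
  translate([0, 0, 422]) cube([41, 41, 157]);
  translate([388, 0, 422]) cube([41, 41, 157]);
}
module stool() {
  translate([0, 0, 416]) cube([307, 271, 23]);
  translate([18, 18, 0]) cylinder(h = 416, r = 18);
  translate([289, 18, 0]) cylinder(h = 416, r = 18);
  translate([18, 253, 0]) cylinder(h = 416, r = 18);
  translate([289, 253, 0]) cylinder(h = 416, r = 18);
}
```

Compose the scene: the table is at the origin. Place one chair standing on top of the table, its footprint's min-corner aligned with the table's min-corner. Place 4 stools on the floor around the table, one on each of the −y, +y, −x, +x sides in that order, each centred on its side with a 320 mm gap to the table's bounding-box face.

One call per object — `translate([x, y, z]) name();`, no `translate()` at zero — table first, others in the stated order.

table();
translate([0, 0, 765]) chair();
translate([325, -591, 0]) stool();
translate([325, 901, 0]) stool();
translate([-627, 155, 0]) stool();
translate([1277, 155, 0]) stool();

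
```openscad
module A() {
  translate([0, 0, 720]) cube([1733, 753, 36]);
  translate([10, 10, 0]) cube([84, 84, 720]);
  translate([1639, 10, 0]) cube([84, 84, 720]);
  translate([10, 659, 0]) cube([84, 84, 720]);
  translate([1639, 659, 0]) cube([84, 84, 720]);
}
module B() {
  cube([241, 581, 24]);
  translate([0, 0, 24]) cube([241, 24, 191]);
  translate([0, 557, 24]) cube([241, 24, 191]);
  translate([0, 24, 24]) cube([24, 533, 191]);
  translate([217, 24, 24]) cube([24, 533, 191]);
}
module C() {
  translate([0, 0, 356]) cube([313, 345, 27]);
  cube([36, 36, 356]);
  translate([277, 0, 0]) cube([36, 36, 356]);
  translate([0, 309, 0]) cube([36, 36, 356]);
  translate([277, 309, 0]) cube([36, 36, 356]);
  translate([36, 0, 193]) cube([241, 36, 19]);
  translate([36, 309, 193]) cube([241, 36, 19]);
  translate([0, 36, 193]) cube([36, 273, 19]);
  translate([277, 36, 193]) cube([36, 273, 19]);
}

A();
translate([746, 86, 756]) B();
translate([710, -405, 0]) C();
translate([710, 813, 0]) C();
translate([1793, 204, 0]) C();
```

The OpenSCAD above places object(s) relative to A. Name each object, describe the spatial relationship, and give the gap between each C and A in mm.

Each stool's nearest face is 60 mm from the table's bounding box.

A is a table. B is an open box. C is a stool. The open box is on top of the table, centred. Three stools sit around the table at the −y, +y, +x sides. The gap between each stool and the table is 60 mm.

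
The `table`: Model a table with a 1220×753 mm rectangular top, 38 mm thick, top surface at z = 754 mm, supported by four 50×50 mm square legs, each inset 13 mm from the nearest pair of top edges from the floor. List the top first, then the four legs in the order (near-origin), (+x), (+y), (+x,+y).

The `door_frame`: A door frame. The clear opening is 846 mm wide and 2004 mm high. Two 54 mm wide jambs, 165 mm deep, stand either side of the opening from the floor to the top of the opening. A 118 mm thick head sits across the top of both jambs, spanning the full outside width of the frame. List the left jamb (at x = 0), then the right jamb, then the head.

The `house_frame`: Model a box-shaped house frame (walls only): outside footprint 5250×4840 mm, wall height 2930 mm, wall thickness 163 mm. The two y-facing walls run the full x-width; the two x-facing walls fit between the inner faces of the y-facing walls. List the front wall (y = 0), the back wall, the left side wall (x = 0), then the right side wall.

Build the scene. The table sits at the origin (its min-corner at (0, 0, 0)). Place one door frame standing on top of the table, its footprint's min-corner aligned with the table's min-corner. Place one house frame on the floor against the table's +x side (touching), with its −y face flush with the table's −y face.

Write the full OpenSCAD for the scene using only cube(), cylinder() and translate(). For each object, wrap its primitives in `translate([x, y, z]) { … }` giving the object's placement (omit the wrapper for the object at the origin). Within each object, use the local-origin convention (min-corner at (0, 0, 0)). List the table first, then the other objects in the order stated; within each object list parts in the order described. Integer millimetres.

translate([0, 0, 716]) cube([1220, 753, 38]);
translate([13, 13, 0]) cube([50, 50, 716]);
translate([1157, 13, 0]) cube([50, 50, 716]);
translate([13, 690, 0]) cube([50, 50, 716]);
translate([1157, 690, 0]) cube([50, 50, 716]);
translate([0, 0, 754]) {
  cube([54, 165, 2004]);
  translate([900, 0, 0]) cube([54, 165, 2004]);
  translate([0, 0, 2004]) cube([954, 165, 118]);
}
translate([1220, 0, 0]) {
  cube([5250, 163, 2930]);
  translate([0, 4677, 0]) cube([5250, 163, 2930]);
  translate([0, 163, 0]) cube([163, 4514, 2930]);
  translate([5087, 163, 0]) cube([163, 4514, 2930]);
}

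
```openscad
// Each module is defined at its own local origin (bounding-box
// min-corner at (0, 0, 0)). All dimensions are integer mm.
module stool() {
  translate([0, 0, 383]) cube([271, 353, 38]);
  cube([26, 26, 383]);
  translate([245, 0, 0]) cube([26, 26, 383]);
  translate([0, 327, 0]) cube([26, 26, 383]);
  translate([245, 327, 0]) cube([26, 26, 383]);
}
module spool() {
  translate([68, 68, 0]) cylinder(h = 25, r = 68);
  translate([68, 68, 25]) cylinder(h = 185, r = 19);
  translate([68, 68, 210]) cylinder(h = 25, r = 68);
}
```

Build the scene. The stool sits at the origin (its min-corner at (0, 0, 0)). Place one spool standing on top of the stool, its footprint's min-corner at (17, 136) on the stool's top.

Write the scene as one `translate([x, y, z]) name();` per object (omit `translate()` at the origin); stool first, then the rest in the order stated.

stool();
translate([17, 136, 421]) spool();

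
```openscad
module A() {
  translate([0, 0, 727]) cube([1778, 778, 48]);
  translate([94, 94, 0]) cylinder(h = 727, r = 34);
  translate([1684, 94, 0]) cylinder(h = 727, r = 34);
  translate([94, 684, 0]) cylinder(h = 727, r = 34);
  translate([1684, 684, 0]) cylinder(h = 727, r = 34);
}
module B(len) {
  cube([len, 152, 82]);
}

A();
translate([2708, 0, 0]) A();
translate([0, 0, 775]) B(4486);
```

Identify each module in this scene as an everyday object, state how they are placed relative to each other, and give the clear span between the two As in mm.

A is a table. B is a beam. A beam spans the tops of two tables. The clear span between the two tables is 930 mm.

Second table starts at x = 2708; first ends at x = 1778; clear span = 2708 − 1778 = 930 mm.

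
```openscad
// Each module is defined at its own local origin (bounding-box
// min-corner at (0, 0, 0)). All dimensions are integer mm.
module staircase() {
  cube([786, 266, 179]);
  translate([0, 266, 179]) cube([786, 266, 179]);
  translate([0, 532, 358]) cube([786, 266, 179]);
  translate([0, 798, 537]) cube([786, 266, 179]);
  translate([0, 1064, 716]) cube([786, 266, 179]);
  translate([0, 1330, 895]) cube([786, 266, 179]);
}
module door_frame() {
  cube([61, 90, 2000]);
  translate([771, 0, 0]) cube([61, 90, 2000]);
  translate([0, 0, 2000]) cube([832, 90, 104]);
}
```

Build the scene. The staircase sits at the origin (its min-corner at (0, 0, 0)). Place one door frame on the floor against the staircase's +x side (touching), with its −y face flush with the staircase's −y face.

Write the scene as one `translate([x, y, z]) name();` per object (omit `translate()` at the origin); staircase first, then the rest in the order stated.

staircase();
translate([786, 0, 0]) door_frame();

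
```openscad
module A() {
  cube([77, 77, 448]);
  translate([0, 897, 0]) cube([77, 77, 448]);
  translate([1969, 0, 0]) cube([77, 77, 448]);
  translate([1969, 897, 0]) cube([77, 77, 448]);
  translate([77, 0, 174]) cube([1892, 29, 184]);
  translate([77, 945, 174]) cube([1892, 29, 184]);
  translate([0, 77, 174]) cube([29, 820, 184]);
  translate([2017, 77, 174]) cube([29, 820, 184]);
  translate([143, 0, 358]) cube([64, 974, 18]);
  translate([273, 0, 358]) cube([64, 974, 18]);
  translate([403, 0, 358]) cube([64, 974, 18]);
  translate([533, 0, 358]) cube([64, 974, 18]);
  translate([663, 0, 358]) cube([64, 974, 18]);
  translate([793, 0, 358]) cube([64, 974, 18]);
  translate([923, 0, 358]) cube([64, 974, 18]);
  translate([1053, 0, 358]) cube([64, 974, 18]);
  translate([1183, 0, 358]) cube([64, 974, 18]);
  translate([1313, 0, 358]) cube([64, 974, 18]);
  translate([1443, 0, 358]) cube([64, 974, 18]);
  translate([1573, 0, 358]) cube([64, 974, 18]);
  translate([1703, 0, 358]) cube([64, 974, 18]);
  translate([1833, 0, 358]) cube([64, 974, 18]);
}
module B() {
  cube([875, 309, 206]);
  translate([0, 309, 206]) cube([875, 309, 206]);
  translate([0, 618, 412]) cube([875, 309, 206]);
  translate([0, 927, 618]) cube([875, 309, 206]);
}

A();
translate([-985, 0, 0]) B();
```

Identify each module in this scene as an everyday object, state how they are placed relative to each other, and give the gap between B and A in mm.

The staircase's nearest face is 110 mm from the bed frame's −x face.

A is a bed frame. B is a staircase. The staircase is on the floor beside the bed frame on its −x side. The gap between the staircase and the bed frame is 110 mm.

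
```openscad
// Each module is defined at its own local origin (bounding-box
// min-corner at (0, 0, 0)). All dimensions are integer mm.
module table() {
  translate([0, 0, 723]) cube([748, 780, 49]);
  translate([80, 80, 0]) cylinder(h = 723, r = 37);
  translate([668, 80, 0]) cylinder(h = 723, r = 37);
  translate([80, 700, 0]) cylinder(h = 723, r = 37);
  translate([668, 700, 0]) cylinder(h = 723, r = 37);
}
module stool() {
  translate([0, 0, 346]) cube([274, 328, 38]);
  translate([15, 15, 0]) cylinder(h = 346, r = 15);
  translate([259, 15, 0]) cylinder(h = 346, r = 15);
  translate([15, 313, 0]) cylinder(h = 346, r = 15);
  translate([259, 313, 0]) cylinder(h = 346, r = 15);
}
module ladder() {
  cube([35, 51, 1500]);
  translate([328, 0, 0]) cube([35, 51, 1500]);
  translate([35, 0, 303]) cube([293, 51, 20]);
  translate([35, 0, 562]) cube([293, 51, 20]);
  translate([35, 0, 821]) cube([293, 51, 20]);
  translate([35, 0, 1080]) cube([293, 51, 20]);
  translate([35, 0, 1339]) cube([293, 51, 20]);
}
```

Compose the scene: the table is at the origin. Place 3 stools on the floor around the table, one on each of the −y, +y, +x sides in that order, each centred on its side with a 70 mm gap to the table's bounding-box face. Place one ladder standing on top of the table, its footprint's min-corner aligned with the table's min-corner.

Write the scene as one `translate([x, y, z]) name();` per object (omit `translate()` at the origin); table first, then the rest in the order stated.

table();
translate([237, -398, 0]) stool();
translate([237, 850, 0]) stool();
translate([818, 226, 0]) stool();
translate([0, 0, 772]) ladder();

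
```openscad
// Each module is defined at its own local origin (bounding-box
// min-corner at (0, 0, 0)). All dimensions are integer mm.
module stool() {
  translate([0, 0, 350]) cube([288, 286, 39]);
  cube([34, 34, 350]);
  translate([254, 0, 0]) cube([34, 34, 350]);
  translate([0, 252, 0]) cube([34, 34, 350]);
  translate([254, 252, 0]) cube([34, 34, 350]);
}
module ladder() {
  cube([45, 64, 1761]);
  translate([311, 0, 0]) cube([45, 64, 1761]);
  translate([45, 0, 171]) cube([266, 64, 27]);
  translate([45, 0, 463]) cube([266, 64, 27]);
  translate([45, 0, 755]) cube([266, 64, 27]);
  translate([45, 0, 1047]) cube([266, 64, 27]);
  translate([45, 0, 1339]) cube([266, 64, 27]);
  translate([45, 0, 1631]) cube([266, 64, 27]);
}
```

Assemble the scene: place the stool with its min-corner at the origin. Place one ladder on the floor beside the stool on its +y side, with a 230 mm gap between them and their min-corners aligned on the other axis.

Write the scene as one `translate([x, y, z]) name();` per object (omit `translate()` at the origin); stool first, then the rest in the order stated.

stool();
translate([0, 516, 0]) ladder();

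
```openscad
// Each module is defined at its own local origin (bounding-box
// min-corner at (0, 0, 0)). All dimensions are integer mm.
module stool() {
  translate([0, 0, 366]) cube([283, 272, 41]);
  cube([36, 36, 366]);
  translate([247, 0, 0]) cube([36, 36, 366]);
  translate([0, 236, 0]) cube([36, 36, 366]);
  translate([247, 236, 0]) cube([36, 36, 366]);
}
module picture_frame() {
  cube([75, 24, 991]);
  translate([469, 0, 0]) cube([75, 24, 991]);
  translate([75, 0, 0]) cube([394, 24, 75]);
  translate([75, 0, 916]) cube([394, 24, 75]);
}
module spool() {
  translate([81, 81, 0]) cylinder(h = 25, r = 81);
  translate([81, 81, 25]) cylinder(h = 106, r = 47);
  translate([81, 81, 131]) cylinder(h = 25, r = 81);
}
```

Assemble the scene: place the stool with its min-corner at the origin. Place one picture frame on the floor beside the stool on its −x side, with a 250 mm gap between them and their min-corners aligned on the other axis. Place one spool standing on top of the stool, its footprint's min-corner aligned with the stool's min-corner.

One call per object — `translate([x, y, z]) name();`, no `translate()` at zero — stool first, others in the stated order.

stool();
translate([-794, 0, 0]) picture_frame();
translate([0, 0, 407]) spool();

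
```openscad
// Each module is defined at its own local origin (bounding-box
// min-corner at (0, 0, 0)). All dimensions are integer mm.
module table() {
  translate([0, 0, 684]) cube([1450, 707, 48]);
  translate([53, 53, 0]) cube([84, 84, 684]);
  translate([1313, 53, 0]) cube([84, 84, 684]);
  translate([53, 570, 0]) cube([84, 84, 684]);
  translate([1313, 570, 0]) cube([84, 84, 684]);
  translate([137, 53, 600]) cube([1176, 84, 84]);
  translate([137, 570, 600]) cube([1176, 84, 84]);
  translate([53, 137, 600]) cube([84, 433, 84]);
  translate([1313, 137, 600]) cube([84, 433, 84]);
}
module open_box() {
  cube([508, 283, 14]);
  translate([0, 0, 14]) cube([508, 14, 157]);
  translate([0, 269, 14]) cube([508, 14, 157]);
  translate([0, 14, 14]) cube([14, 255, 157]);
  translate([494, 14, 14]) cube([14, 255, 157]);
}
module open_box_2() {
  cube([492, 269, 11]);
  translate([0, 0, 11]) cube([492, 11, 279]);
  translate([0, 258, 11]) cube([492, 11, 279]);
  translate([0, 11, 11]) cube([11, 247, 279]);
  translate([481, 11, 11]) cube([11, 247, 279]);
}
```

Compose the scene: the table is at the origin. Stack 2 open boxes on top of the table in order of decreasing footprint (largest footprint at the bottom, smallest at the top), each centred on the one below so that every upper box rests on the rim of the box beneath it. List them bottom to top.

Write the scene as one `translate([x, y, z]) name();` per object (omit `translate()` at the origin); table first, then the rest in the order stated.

table();
translate([471, 212, 732]) open_box();
translate([479, 219, 903]) open_box_2();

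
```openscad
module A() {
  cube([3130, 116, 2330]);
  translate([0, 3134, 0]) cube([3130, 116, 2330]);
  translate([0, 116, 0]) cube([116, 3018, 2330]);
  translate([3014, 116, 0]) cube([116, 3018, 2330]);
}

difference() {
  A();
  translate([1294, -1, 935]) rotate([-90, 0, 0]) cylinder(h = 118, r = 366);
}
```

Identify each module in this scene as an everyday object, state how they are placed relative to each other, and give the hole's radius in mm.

The subtracted cylinder has r = 366 mm.

A is a house frame. The house frame has a circular hole through its front wall. The hole's radius is 366 mm.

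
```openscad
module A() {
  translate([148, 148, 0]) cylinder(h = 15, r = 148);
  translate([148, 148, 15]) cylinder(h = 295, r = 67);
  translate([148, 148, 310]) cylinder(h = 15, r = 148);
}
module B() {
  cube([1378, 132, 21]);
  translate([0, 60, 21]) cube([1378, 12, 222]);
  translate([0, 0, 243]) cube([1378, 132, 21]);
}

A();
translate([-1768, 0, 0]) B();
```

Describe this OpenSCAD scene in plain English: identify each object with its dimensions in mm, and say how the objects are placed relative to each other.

A is a spool: two coaxial disc flanges of radius 148 mm and thickness 15 mm, joined by a core cylinder of radius 67 mm and height 295 mm. The lower flange rests on z = 0 and the three cylinders share a vertical axis.

B is an I-beam lying along x, 1378 mm long. Overall section height 264 mm. Two flanges 132 mm wide (y) and 21 mm thick, one on the floor and one at the top; a web 12 mm thick runs between them, centred on the flange width.

The I-beam is on the floor beside the spool on its −x side.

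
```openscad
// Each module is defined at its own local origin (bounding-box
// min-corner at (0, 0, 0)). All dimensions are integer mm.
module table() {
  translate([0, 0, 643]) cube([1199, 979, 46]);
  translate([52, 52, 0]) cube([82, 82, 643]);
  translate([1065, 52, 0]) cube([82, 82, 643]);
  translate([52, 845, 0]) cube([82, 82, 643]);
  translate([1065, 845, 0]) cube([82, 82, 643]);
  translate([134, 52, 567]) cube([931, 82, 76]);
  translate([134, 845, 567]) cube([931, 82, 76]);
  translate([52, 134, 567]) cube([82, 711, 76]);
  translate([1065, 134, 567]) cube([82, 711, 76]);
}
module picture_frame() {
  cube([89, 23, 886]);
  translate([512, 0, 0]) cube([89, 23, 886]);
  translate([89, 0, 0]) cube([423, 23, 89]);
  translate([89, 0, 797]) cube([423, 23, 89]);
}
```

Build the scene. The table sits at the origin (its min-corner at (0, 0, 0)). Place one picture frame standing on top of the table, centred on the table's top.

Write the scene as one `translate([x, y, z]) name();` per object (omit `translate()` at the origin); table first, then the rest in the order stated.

table();
translate([299, 478, 689]) picture_frame();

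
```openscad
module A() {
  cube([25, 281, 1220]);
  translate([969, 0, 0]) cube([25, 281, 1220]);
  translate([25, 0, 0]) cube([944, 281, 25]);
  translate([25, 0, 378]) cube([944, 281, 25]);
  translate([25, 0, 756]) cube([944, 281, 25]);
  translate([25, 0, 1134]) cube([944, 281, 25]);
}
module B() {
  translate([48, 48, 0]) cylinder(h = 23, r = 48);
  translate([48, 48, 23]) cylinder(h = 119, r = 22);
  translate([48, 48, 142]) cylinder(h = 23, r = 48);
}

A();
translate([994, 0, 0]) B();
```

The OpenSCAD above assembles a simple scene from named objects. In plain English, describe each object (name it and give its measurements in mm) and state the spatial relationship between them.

A is a bookshelf 994 mm wide overall, 281 mm deep and 1220 mm tall. The two sides are 25 mm thick vertical panels. 4 horizontal shelves of 25 mm thickness span between the inner faces of the sides; the lowest shelf sits on the floor and shelves are stacked with a clear vertical gap of 353 mm between each pair.

B is a spool: two coaxial disc flanges of radius 48 mm and thickness 23 mm, joined by a core cylinder of radius 22 mm and height 119 mm. The lower flange rests on z = 0 and the three cylinders share a vertical axis.

The spool is against the bookshelf's +x side, with their −y faces flush.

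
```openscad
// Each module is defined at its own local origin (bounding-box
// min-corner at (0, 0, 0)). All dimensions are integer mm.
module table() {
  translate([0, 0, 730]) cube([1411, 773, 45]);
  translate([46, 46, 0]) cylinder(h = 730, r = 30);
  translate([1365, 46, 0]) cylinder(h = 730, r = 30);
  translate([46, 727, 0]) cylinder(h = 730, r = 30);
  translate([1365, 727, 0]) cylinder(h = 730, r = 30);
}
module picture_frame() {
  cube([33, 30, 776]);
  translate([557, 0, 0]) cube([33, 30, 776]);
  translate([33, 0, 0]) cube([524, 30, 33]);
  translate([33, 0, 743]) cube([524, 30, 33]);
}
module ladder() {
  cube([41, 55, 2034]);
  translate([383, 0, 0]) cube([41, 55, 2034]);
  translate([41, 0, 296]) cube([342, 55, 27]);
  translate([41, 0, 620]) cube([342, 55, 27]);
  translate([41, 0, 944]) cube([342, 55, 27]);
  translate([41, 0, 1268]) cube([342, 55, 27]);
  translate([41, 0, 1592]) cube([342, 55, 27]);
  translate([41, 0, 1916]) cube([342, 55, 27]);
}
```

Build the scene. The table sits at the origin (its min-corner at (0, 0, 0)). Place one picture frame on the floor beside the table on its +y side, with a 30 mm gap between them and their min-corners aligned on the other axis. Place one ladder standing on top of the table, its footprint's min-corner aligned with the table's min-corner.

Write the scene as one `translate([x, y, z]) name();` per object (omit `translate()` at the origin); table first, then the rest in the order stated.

table();
translate([0, 803, 0]) picture_frame();
translate([0, 0, 775]) ladder();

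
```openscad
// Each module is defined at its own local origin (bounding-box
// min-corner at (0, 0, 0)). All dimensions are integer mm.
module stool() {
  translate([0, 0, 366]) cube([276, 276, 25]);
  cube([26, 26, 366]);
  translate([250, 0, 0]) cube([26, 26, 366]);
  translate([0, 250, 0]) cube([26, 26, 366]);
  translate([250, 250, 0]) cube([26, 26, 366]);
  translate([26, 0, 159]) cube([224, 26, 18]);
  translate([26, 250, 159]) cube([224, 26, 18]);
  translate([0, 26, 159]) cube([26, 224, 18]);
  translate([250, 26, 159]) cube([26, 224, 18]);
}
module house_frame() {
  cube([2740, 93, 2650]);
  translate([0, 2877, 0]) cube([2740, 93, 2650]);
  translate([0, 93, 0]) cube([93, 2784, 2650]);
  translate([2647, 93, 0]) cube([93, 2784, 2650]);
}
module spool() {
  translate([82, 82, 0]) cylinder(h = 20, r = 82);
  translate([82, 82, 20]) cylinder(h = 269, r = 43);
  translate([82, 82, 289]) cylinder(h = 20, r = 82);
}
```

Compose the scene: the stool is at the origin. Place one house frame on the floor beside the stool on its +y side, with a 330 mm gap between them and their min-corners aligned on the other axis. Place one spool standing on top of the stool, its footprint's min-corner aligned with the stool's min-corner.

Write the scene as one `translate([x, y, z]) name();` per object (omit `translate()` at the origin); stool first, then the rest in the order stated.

stool();
translate([0, 606, 0]) house_frame();
translate([0, 0, 391]) spool();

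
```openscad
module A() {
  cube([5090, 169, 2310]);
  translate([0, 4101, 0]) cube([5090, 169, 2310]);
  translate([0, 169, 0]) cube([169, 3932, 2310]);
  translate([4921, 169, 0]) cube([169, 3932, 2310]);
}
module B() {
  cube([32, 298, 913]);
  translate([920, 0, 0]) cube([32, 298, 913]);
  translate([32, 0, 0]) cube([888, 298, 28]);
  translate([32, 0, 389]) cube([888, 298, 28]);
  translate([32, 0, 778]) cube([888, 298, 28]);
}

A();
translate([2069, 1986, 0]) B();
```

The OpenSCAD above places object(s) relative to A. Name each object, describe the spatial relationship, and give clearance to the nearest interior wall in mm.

A is a house frame. B is a bookshelf. The bookshelf sits inside the house frame, centred. The clearance to the nearest interior wall is 1817 mm.

Clearances: x = 1900, y = 1817; minimum 1817 mm.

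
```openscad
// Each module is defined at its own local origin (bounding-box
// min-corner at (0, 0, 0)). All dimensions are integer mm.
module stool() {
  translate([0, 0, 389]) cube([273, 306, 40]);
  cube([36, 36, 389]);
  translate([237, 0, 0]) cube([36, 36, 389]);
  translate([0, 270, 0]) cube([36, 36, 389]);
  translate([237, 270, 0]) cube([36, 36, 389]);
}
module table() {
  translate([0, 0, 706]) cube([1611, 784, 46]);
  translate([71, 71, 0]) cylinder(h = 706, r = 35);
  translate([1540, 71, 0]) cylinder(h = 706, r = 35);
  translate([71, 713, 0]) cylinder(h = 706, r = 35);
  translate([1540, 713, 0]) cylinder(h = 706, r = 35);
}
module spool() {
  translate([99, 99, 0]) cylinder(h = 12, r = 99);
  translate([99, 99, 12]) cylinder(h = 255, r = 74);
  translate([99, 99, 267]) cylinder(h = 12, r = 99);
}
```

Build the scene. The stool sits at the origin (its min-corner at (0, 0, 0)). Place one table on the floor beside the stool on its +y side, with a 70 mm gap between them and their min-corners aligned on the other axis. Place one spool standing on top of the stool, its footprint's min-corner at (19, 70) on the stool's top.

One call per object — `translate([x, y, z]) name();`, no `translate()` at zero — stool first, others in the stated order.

stool();
translate([0, 376, 0]) table();
translate([19, 70, 429]) spool();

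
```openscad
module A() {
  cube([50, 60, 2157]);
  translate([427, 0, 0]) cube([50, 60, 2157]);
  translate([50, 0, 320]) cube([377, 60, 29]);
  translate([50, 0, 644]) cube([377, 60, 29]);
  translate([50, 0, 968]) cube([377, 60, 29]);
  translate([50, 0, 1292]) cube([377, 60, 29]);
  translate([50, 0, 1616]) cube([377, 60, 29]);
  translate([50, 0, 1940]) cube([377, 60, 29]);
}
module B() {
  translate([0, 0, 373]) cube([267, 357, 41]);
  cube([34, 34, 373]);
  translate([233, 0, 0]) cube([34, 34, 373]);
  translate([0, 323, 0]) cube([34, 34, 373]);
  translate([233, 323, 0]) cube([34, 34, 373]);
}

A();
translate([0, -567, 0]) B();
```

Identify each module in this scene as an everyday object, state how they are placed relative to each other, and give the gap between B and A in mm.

The stool's nearest face is 210 mm from the ladder's −y face.

A is a ladder. B is a stool. The stool is on the floor beside the ladder on its −y side. The gap between the stool and the ladder is 210 mm.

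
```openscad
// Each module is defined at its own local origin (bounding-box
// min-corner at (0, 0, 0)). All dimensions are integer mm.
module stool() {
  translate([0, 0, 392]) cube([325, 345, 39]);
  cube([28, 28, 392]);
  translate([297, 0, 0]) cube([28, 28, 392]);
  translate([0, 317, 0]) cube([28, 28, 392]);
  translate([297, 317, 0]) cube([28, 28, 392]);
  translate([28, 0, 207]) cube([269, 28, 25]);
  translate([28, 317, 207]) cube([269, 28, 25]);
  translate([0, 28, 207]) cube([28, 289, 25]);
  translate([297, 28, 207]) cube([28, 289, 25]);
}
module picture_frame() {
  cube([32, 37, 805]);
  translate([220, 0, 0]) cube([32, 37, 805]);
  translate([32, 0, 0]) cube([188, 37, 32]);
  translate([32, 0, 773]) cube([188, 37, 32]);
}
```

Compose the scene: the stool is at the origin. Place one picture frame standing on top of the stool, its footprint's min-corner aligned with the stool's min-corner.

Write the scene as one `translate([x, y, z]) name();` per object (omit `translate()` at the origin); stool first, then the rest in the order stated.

stool();
translate([0, 0, 431]) picture_frame();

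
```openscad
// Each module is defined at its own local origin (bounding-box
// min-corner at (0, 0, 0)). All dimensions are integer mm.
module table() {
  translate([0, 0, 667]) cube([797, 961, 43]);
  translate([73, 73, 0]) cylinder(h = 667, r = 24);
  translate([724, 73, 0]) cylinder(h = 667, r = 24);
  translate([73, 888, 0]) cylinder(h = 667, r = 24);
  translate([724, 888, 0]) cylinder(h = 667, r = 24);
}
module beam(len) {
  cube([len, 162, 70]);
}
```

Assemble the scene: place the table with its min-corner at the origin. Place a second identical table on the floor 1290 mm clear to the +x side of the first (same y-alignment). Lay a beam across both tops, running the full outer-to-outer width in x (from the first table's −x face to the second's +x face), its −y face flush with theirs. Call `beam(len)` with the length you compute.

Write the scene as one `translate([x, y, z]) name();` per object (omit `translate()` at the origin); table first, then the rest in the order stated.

table();
translate([2087, 0, 0]) table();
translate([0, 0, 710]) beam(2884);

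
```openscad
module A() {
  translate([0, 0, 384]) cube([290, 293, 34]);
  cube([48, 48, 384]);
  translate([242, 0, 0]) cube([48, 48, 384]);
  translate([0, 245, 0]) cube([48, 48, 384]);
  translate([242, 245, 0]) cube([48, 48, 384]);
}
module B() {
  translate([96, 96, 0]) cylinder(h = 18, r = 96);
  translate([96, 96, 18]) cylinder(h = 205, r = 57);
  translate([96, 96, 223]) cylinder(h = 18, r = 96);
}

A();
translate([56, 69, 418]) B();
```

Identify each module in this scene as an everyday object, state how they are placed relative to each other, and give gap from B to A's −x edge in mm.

A is a stool. B is a spool. The spool is on top of the stool. The gap from the spool to the stool's −x edge is 56 mm.

The spool's min-x is at 56; the stool's min-x is 0; gap = 56 mm.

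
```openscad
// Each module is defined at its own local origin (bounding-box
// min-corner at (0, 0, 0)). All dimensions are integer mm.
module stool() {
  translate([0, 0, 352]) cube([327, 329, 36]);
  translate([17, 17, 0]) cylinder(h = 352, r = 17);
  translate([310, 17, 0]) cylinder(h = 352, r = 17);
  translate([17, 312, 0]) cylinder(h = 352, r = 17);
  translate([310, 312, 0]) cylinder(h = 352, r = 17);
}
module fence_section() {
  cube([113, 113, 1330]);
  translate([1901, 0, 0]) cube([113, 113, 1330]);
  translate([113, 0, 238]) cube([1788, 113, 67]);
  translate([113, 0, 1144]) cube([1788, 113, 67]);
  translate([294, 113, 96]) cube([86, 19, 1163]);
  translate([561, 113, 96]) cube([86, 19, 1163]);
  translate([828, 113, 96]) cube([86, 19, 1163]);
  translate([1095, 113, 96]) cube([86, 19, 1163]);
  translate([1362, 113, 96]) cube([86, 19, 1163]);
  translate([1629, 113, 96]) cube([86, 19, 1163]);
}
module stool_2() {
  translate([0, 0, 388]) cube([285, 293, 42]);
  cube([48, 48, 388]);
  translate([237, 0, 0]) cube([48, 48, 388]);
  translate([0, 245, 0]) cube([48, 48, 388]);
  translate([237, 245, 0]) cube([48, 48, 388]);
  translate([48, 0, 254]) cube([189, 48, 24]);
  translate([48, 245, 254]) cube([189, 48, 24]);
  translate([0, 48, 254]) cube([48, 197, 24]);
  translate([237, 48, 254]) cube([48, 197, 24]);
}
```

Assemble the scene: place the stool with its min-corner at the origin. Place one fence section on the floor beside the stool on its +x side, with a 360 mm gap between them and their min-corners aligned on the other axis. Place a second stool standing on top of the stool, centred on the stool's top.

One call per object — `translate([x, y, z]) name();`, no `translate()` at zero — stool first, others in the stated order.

stool();
translate([687, 0, 0]) fence_section();
translate([21, 18, 388]) stool_2();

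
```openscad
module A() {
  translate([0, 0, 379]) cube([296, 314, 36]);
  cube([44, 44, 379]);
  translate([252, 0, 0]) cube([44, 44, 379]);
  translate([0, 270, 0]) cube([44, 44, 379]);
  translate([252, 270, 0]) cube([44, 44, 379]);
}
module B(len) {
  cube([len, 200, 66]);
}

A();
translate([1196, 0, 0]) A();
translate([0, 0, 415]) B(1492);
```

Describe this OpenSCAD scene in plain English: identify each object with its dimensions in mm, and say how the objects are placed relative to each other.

A is a four-legged stool. The seat is a 296×314×36 mm slab whose top surface is at z = 415 mm; four square legs, each 44×44 mm in cross-section, run from the floor (z = 0) to the underside of the seat, each flush with a corner of the seat.

B is a rectangular beam 1492 mm long (x), 200 mm deep (y), 66 mm thick (z).

The beam spans the tops of two stools placed 900 mm apart, resting at z = 415 mm.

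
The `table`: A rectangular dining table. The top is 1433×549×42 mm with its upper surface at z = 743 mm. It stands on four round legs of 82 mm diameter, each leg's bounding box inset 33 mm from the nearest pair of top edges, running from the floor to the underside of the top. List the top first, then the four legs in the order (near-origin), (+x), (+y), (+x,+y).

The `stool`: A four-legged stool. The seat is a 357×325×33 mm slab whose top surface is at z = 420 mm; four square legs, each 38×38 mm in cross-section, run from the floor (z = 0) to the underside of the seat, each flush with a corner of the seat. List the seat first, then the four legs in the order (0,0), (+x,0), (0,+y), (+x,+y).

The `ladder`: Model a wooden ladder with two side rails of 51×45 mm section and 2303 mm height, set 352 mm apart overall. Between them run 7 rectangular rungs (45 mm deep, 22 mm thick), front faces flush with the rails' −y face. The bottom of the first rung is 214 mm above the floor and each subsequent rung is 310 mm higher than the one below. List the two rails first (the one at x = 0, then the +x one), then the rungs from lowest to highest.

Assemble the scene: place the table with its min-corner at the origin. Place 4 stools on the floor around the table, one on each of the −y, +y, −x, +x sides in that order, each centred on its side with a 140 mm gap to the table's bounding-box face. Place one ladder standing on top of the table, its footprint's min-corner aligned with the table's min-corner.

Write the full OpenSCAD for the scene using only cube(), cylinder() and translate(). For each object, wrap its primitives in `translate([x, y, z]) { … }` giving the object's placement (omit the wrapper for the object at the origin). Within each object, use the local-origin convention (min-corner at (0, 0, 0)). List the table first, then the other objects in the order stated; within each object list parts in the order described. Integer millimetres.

translate([0, 0, 701]) cube([1433, 549, 42]);
translate([74, 74, 0]) cylinder(h = 701, r = 41);
translate([1359, 74, 0]) cylinder(h = 701, r = 41);
translate([74, 475, 0]) cylinder(h = 701, r = 41);
translate([1359, 475, 0]) cylinder(h = 701, r = 41);
translate([538, -465, 0]) {
  translate([0, 0, 387]) cube([357, 325, 33]);
  cube([38, 38, 387]);
  translate([319, 0, 0]) cube([38, 38, 387]);
  translate([0, 287, 0]) cube([38, 38, 387]);
  translate([319, 287, 0]) cube([38, 38, 387]);
}
translate([538, 689, 0]) {
  translate([0, 0, 387]) cube([357, 325, 33]);
  cube([38, 38, 387]);
  translate([319, 0, 0]) cube([38, 38, 387]);
  translate([0, 287, 0]) cube([38, 38, 387]);
  translate([319, 287, 0]) cube([38, 38, 387]);
}
translate([-497, 112, 0]) {
  translate([0, 0, 387]) cube([357, 325, 33]);
  cube([38, 38, 387]);
  translate([319, 0, 0]) cube([38, 38, 387]);
  translate([0, 287, 0]) cube([38, 38, 387]);
  translate([319, 287, 0]) cube([38, 38, 387]);
}
translate([1573, 112, 0]) {
  translate([0, 0, 387]) cube([357, 325, 33]);
  cube([38, 38, 387]);
  translate([319, 0, 0]) cube([38, 38, 387]);
  translate([0, 287, 0]) cube([38, 38, 387]);
  translate([319, 287, 0]) cube([38, 38, 387]);
}
translate([0, 0, 743]) {
  cube([51, 45, 2303]);
  translate([301, 0, 0]) cube([51, 45, 2303]);
  translate([51, 0, 214]) cube([250, 45, 22]);
  translate([51, 0, 524]) cube([250, 45, 22]);
  translate([51, 0, 834]) cube([250, 45, 22]);
  translate([51, 0, 1144]) cube([250, 45, 22]);
  translate([51, 0, 1454]) cube([250, 45, 22]);
  translate([51, 0, 1764]) cube([250, 45, 22]);
  translate([51, 0, 2074]) cube([250, 45, 22]);
}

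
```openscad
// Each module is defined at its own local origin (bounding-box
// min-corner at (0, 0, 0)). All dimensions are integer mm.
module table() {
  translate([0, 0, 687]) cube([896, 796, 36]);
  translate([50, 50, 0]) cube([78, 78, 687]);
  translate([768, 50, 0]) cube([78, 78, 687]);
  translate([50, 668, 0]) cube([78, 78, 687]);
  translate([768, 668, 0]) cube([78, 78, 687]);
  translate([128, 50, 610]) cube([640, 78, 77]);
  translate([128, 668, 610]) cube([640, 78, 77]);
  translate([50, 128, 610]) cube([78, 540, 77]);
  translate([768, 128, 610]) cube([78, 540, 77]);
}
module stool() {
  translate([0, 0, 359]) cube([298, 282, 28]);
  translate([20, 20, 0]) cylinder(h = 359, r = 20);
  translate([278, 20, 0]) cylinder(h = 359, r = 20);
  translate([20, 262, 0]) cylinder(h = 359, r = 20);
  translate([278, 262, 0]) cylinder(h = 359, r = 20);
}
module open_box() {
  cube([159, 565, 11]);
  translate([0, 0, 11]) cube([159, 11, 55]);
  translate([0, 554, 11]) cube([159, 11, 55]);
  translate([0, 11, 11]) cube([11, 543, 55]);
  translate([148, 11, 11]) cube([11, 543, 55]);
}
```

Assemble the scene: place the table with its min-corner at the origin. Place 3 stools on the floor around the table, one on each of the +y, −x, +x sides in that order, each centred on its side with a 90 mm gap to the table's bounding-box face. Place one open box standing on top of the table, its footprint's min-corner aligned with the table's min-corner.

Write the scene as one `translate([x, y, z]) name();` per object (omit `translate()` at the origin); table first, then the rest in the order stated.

table();
translate([299, 886, 0]) stool();
translate([-388, 257, 0]) stool();
translate([986, 257, 0]) stool();
translate([0, 0, 723]) open_box();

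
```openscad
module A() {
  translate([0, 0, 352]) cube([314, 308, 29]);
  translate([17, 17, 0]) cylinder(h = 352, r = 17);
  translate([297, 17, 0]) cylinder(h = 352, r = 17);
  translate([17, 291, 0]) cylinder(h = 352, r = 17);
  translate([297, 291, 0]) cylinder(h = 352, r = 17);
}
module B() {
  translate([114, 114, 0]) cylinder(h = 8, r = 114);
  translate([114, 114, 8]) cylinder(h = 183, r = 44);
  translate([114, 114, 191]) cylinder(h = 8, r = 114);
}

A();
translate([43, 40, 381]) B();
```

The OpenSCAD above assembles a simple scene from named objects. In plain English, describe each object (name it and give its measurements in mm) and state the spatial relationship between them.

A is a simple wooden stool: a rectangular seat 314 mm (x) by 308 mm (y), 29 mm thick, top face at z = 381 mm, on four round legs, each 34 mm in diameter. The legs rest on z = 0, each leg's axis is inset half a diameter from the nearest pair of seat edges (so the leg's bounding box is flush with the corner).

B is a spool: two coaxial disc flanges of radius 114 mm and thickness 8 mm, joined by a core cylinder of radius 44 mm and height 183 mm. The lower flange rests on z = 0 and the three cylinders share a vertical axis.

The spool is on top of the stool, centred.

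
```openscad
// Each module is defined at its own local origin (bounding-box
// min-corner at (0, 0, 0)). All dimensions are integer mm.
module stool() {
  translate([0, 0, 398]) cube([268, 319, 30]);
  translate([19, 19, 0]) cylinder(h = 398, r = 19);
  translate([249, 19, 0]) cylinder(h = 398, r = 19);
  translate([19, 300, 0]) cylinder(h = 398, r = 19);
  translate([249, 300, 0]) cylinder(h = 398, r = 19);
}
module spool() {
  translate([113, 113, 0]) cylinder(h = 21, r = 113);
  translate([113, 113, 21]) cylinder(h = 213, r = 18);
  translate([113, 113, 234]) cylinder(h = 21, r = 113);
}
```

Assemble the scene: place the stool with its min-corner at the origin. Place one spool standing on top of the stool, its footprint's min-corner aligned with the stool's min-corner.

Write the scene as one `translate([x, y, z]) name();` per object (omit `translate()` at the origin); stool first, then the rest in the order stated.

stool();
translate([0, 0, 428]) spool();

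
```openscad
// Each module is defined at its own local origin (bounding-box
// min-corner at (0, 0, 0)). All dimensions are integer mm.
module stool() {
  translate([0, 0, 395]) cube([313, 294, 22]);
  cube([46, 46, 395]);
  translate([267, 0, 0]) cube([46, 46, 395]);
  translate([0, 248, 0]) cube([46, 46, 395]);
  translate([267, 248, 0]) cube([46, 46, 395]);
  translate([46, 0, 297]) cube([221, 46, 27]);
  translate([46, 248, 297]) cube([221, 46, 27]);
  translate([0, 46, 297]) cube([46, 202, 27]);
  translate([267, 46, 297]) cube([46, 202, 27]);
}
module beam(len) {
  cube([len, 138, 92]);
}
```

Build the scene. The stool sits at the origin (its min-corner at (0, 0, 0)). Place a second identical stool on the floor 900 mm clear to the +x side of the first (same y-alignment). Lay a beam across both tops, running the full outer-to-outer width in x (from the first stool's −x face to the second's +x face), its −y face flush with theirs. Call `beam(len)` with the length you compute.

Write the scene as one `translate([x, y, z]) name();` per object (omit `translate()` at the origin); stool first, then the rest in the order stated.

stool();
translate([1213, 0, 0]) stool();
translate([0, 0, 417]) beam(1526);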